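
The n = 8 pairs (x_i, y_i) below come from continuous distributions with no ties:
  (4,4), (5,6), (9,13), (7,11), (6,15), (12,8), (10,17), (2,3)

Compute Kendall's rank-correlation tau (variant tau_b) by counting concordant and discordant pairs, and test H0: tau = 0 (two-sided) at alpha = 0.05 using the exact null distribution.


Step 1: Enumerate the 28 unordered pairs (i,j) with i<j and classify each by sign(x_j-x_i) * sign(y_j-y_i).
  (1,2):dx=+1,dy=+2->C; (1,3):dx=+5,dy=+9->C; (1,4):dx=+3,dy=+7->C; (1,5):dx=+2,dy=+11->C
  (1,6):dx=+8,dy=+4->C; (1,7):dx=+6,dy=+13->C; (1,8):dx=-2,dy=-1->C; (2,3):dx=+4,dy=+7->C
  (2,4):dx=+2,dy=+5->C; (2,5):dx=+1,dy=+9->C; (2,6):dx=+7,dy=+2->C; (2,7):dx=+5,dy=+11->C
  (2,8):dx=-3,dy=-3->C; (3,4):dx=-2,dy=-2->C; (3,5):dx=-3,dy=+2->D; (3,6):dx=+3,dy=-5->D
  (3,7):dx=+1,dy=+4->C; (3,8):dx=-7,dy=-10->C; (4,5):dx=-1,dy=+4->D; (4,6):dx=+5,dy=-3->D
  (4,7):dx=+3,dy=+6->C; (4,8):dx=-5,dy=-8->C; (5,6):dx=+6,dy=-7->D; (5,7):dx=+4,dy=+2->C
  (5,8):dx=-4,dy=-12->C; (6,7):dx=-2,dy=+9->D; (6,8):dx=-10,dy=-5->C; (7,8):dx=-8,dy=-14->C
Step 2: C = 22, D = 6, total pairs = 28.
Step 3: tau = (C - D)/(n(n-1)/2) = (22 - 6)/28 = 0.571429.
Step 4: Exact two-sided p-value (enumerate n! = 40320 permutations of y under H0): p = 0.061012.
Step 5: alpha = 0.05. fail to reject H0.

tau_b = 0.5714 (C=22, D=6), p = 0.061012, fail to reject H0.


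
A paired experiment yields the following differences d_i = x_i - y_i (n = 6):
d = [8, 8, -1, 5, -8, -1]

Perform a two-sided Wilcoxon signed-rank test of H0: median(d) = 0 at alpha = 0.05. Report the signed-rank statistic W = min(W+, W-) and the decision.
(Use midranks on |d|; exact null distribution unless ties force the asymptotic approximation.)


Step 1: Drop any zero differences (none here) and take |d_i|.
|d| = [8, 8, 1, 5, 8, 1]
Step 2: Midrank |d_i| (ties get averaged ranks).
ranks: |8|->5, |8|->5, |1|->1.5, |5|->3, |8|->5, |1|->1.5
Step 3: Attach original signs; sum ranks with positive sign and with negative sign.
W+ = 5 + 5 + 3 = 13
W- = 1.5 + 5 + 1.5 = 8
(Check: W+ + W- = 21 should equal n(n+1)/2 = 21.)
Step 4: Test statistic W = min(W+, W-) = 8.
Step 5: Ties in |d|, so use the tie-corrected normal approximation.
        E[W] = n(n+1)/4 = 6*7/4 = 10.5.
        Tie groups: |d|=1 (t=2), |d|=8 (t=3); sum(t^3 - t) = 30.
        Var[W] = n(n+1)(2n+1)/24 - sum(t^3-t)/48 = 546/24 - 30/48 = 22.125.
        z = (W - E[W]) / sqrt(Var[W]) = (8 - 10.5) / 4.7037 = -0.5315.
        Two-sided p = 2*Phi(z) = 0.595076.
Step 6: alpha = 0.05. fail to reject H0.

W+ = 13, W- = 8, W = min = 8, p = 0.595076, fail to reject H0.


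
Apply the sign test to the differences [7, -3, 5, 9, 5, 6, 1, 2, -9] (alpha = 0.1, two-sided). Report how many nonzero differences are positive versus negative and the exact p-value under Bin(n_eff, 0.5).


Step 1: Discard zero differences. Original n = 9; n_eff = number of nonzero differences = 9.
Nonzero differences (with sign): +7, -3, +5, +9, +5, +6, +1, +2, -9
Step 2: Count signs: positive = 7, negative = 2.
Step 3: Under H0: P(positive) = 0.5, so the number of positives S ~ Bin(9, 0.5).
Step 4: Two-sided exact p-value = sum of Bin(9,0.5) probabilities at or below the observed probability = 0.179688.
Step 5: alpha = 0.1. fail to reject H0.

n_eff = 9, pos = 7, neg = 2, p = 0.179688, fail to reject H0.


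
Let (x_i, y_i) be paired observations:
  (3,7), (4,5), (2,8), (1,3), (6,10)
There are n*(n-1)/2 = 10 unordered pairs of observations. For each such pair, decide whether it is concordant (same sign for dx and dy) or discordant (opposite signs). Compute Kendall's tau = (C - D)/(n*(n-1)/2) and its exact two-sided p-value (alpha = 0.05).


Step 1: Enumerate the 10 unordered pairs (i,j) with i<j and classify each by sign(x_j-x_i) * sign(y_j-y_i).
  (1,2):dx=+1,dy=-2->D; (1,3):dx=-1,dy=+1->D; (1,4):dx=-2,dy=-4->C; (1,5):dx=+3,dy=+3->C
  (2,3):dx=-2,dy=+3->D; (2,4):dx=-3,dy=-2->C; (2,5):dx=+2,dy=+5->C; (3,4):dx=-1,dy=-5->C
  (3,5):dx=+4,dy=+2->C; (4,5):dx=+5,dy=+7->C
Step 2: C = 7, D = 3, total pairs = 10.
Step 3: tau = (C - D)/(n(n-1)/2) = (7 - 3)/10 = 0.400000.
Step 4: Exact two-sided p-value (enumerate n! = 120 permutations of y under H0): p = 0.483333.
Step 5: alpha = 0.05. fail to reject H0.

tau_b = 0.4000 (C=7, D=3), p = 0.483333, fail to reject H0.


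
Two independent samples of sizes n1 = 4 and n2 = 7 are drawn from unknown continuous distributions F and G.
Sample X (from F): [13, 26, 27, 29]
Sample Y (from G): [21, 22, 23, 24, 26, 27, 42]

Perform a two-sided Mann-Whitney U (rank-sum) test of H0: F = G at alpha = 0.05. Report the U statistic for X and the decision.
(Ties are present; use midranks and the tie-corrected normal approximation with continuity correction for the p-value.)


Step 1: Combine and sort all 11 observations; assign midranks.
sorted (value, group): (13,X), (21,Y), (22,Y), (23,Y), (24,Y), (26,X), (26,Y), (27,X), (27,Y), (29,X), (42,Y)
ranks: 13->1, 21->2, 22->3, 23->4, 24->5, 26->6.5, 26->6.5, 27->8.5, 27->8.5, 29->10, 42->11
Step 2: Rank sum for X: R1 = 1 + 6.5 + 8.5 + 10 = 26.
Step 3: U_X = R1 - n1(n1+1)/2 = 26 - 4*5/2 = 26 - 10 = 16.
       U_Y = n1*n2 - U_X = 28 - 16 = 12.
Step 4: Ties are present, so use the tie-corrected normal approximation (with continuity correction) for the p-value.
Step 5: p-value = 0.775820; compare to alpha = 0.05. fail to reject H0.

U_X = 16, p = 0.775820, fail to reject H0 at alpha = 0.05.


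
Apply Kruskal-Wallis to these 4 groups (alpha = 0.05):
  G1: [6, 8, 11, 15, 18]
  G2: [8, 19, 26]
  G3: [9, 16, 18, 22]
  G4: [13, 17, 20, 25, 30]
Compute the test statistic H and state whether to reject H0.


Step 1: Combine all N = 17 observations and assign midranks.
sorted (value, group, rank): (6,G1,1), (8,G1,2.5), (8,G2,2.5), (9,G3,4), (11,G1,5), (13,G4,6), (15,G1,7), (16,G3,8), (17,G4,9), (18,G1,10.5), (18,G3,10.5), (19,G2,12), (20,G4,13), (22,G3,14), (25,G4,15), (26,G2,16), (30,G4,17)
Step 2: Sum ranks within each group.
R_1 = 26 (n_1 = 5)
R_2 = 30.5 (n_2 = 3)
R_3 = 36.5 (n_3 = 4)
R_4 = 60 (n_4 = 5)
Step 3: H = 12/(N(N+1)) * sum(R_i^2/n_i) - 3(N+1)
     = 12/(17*18) * (26^2/5 + 30.5^2/3 + 36.5^2/4 + 60^2/5) - 3*18
     = 0.039216 * 1498.35 - 54
     = 4.758660.
Step 4: Ties present; correction factor C = 1 - 12/(17^3 - 17) = 0.997549. Corrected H = 4.758660 / 0.997549 = 4.770352.
Step 5: Under H0, H ~ chi^2(3); p-value = 0.189406.
Step 6: alpha = 0.05. fail to reject H0.

H = 4.7704, df = 3, p = 0.189406, fail to reject H0.


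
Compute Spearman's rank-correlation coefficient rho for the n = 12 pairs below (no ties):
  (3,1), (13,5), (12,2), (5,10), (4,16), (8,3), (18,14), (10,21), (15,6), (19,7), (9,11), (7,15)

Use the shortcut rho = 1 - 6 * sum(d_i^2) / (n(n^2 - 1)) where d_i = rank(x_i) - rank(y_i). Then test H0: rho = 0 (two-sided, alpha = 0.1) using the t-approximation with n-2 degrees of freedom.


Step 1: Rank x and y separately (midranks; no ties here).
rank(x): 3->1, 13->9, 12->8, 5->3, 4->2, 8->5, 18->11, 10->7, 15->10, 19->12, 9->6, 7->4
rank(y): 1->1, 5->4, 2->2, 10->7, 16->11, 3->3, 14->9, 21->12, 6->5, 7->6, 11->8, 15->10
Step 2: d_i = R_x(i) - R_y(i); compute d_i^2.
  (1-1)^2=0, (9-4)^2=25, (8-2)^2=36, (3-7)^2=16, (2-11)^2=81, (5-3)^2=4, (11-9)^2=4, (7-12)^2=25, (10-5)^2=25, (12-6)^2=36, (6-8)^2=4, (4-10)^2=36
sum(d^2) = 292.
Step 3: rho = 1 - 6*292 / (12*(12^2 - 1)) = 1 - 1752/1716 = -0.020979.
Step 4: Under H0, t = rho * sqrt((n-2)/(1-rho^2)) = -0.0664 ~ t(10).
Step 5: Two-sided p-value from the t-distribution with 10 df = 0.948402.
Step 6: alpha = 0.1. fail to reject H0.

rho = -0.0210, p = 0.948402, fail to reject H0 at alpha = 0.1.


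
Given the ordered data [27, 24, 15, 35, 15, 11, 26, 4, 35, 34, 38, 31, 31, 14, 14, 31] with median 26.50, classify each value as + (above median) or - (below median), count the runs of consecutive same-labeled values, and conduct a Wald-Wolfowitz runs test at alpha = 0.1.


Step 1: Compute median = 26.50; label A = above, B = below.
Labels in order: ABBABBBBAAAAABBA  (n_A = 8, n_B = 8)
Step 2: Count runs R = 7.
Step 3: Under H0 (random ordering), E[R] = 2*n_A*n_B/(n_A+n_B) + 1 = 2*8*8/16 + 1 = 9.0000.
        Var[R] = 2*n_A*n_B*(2*n_A*n_B - n_A - n_B) / ((n_A+n_B)^2 * (n_A+n_B-1)) = 14336/3840 = 3.7333.
        SD[R] = 1.9322.
Step 4: Continuity-corrected z = (R + 0.5 - E[R]) / SD[R] = (7 + 0.5 - 9.0000) / 1.9322 = -0.7763.
Step 5: Two-sided p-value via normal approximation = 2*(1 - Phi(|z|)) = 0.437558.
Step 6: alpha = 0.1. fail to reject H0.

R = 7, z = -0.7763, p = 0.437558, fail to reject H0.


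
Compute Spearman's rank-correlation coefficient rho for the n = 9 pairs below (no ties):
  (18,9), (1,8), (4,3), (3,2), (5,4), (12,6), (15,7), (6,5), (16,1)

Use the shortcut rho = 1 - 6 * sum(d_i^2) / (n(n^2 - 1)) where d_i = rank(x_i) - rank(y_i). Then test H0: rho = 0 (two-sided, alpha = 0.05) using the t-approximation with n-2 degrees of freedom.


Step 1: Rank x and y separately (midranks; no ties here).
rank(x): 18->9, 1->1, 4->3, 3->2, 5->4, 12->6, 15->7, 6->5, 16->8
rank(y): 9->9, 8->8, 3->3, 2->2, 4->4, 6->6, 7->7, 5->5, 1->1
Step 2: d_i = R_x(i) - R_y(i); compute d_i^2.
  (9-9)^2=0, (1-8)^2=49, (3-3)^2=0, (2-2)^2=0, (4-4)^2=0, (6-6)^2=0, (7-7)^2=0, (5-5)^2=0, (8-1)^2=49
sum(d^2) = 98.
Step 3: rho = 1 - 6*98 / (9*(9^2 - 1)) = 1 - 588/720 = 0.183333.
Step 4: Under H0, t = rho * sqrt((n-2)/(1-rho^2)) = 0.4934 ~ t(7).
Step 5: Two-sided p-value from the t-distribution with 7 df = 0.636820.
Step 6: alpha = 0.05. fail to reject H0.

rho = 0.1833, p = 0.636820, fail to reject H0 at alpha = 0.05.


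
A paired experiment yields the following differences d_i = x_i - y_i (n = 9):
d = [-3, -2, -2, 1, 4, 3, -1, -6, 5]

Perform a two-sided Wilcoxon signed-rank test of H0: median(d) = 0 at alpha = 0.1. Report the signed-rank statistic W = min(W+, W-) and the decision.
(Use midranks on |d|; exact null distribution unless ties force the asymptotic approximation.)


Step 1: Drop any zero differences (none here) and take |d_i|.
|d| = [3, 2, 2, 1, 4, 3, 1, 6, 5]
Step 2: Midrank |d_i| (ties get averaged ranks).
ranks: |3|->5.5, |2|->3.5, |2|->3.5, |1|->1.5, |4|->7, |3|->5.5, |1|->1.5, |6|->9, |5|->8
Step 3: Attach original signs; sum ranks with positive sign and with negative sign.
W+ = 1.5 + 7 + 5.5 + 8 = 22
W- = 5.5 + 3.5 + 3.5 + 1.5 + 9 = 23
(Check: W+ + W- = 45 should equal n(n+1)/2 = 45.)
Step 4: Test statistic W = min(W+, W-) = 22.
Step 5: Ties in |d|, so use the tie-corrected normal approximation.
        E[W] = n(n+1)/4 = 9*10/4 = 22.5.
        Tie groups: |d|=1 (t=2), |d|=2 (t=2), |d|=3 (t=2); sum(t^3 - t) = 18.
        Var[W] = n(n+1)(2n+1)/24 - sum(t^3-t)/48 = 1710/24 - 18/48 = 70.875.
        z = (W - E[W]) / sqrt(Var[W]) = (22 - 22.5) / 8.4187 = -0.0594.
        Two-sided p = 2*Phi(z) = 0.952640.
Step 6: alpha = 0.1. fail to reject H0.

W+ = 22, W- = 23, W = min = 22, p = 0.952640, fail to reject H0.


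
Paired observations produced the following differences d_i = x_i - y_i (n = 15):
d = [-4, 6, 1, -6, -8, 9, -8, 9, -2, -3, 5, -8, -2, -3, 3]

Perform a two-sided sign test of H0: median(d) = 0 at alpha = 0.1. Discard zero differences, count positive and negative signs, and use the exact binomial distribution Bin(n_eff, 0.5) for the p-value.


Step 1: Discard zero differences. Original n = 15; n_eff = number of nonzero differences = 15.
Nonzero differences (with sign): -4, +6, +1, -6, -8, +9, -8, +9, -2, -3, +5, -8, -2, -3, +3
Step 2: Count signs: positive = 6, negative = 9.
Step 3: Under H0: P(positive) = 0.5, so the number of positives S ~ Bin(15, 0.5).
Step 4: Two-sided exact p-value = sum of Bin(15,0.5) probabilities at or below the observed probability = 0.607239.
Step 5: alpha = 0.1. fail to reject H0.

n_eff = 15, pos = 6, neg = 9, p = 0.607239, fail to reject H0.


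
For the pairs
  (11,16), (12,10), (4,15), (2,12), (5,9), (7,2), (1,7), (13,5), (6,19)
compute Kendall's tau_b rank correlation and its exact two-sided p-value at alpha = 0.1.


Step 1: Enumerate the 36 unordered pairs (i,j) with i<j and classify each by sign(x_j-x_i) * sign(y_j-y_i).
  (1,2):dx=+1,dy=-6->D; (1,3):dx=-7,dy=-1->C; (1,4):dx=-9,dy=-4->C; (1,5):dx=-6,dy=-7->C
  (1,6):dx=-4,dy=-14->C; (1,7):dx=-10,dy=-9->C; (1,8):dx=+2,dy=-11->D; (1,9):dx=-5,dy=+3->D
  (2,3):dx=-8,dy=+5->D; (2,4):dx=-10,dy=+2->D; (2,5):dx=-7,dy=-1->C; (2,6):dx=-5,dy=-8->C
  (2,7):dx=-11,dy=-3->C; (2,8):dx=+1,dy=-5->D; (2,9):dx=-6,dy=+9->D; (3,4):dx=-2,dy=-3->C
  (3,5):dx=+1,dy=-6->D; (3,6):dx=+3,dy=-13->D; (3,7):dx=-3,dy=-8->C; (3,8):dx=+9,dy=-10->D
  (3,9):dx=+2,dy=+4->C; (4,5):dx=+3,dy=-3->D; (4,6):dx=+5,dy=-10->D; (4,7):dx=-1,dy=-5->C
  (4,8):dx=+11,dy=-7->D; (4,9):dx=+4,dy=+7->C; (5,6):dx=+2,dy=-7->D; (5,7):dx=-4,dy=-2->C
  (5,8):dx=+8,dy=-4->D; (5,9):dx=+1,dy=+10->C; (6,7):dx=-6,dy=+5->D; (6,8):dx=+6,dy=+3->C
  (6,9):dx=-1,dy=+17->D; (7,8):dx=+12,dy=-2->D; (7,9):dx=+5,dy=+12->C; (8,9):dx=-7,dy=+14->D
Step 2: C = 17, D = 19, total pairs = 36.
Step 3: tau = (C - D)/(n(n-1)/2) = (17 - 19)/36 = -0.055556.
Step 4: Exact two-sided p-value (enumerate n! = 362880 permutations of y under H0): p = 0.919455.
Step 5: alpha = 0.1. fail to reject H0.

tau_b = -0.0556 (C=17, D=19), p = 0.919455, fail to reject H0.


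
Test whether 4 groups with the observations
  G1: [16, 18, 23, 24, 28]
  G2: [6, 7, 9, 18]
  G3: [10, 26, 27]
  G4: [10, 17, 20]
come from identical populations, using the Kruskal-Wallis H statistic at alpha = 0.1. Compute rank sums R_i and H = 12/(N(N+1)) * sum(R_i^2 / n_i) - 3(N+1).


Step 1: Combine all N = 15 observations and assign midranks.
sorted (value, group, rank): (6,G2,1), (7,G2,2), (9,G2,3), (10,G3,4.5), (10,G4,4.5), (16,G1,6), (17,G4,7), (18,G1,8.5), (18,G2,8.5), (20,G4,10), (23,G1,11), (24,G1,12), (26,G3,13), (27,G3,14), (28,G1,15)
Step 2: Sum ranks within each group.
R_1 = 52.5 (n_1 = 5)
R_2 = 14.5 (n_2 = 4)
R_3 = 31.5 (n_3 = 3)
R_4 = 21.5 (n_4 = 3)
Step 3: H = 12/(N(N+1)) * sum(R_i^2/n_i) - 3(N+1)
     = 12/(15*16) * (52.5^2/5 + 14.5^2/4 + 31.5^2/3 + 21.5^2/3) - 3*16
     = 0.050000 * 1088.65 - 48
     = 6.432292.
Step 4: Ties present; correction factor C = 1 - 12/(15^3 - 15) = 0.996429. Corrected H = 6.432292 / 0.996429 = 6.455346.
Step 5: Under H0, H ~ chi^2(3); p-value = 0.091440.
Step 6: alpha = 0.1. reject H0.

H = 6.4553, df = 3, p = 0.091440, reject H0.


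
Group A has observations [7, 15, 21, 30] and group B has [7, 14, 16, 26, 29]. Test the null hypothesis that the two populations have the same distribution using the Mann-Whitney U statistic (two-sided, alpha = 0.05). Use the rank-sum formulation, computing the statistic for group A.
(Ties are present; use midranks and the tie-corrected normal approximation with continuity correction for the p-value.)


Step 1: Combine and sort all 9 observations; assign midranks.
sorted (value, group): (7,X), (7,Y), (14,Y), (15,X), (16,Y), (21,X), (26,Y), (29,Y), (30,X)
ranks: 7->1.5, 7->1.5, 14->3, 15->4, 16->5, 21->6, 26->7, 29->8, 30->9
Step 2: Rank sum for X: R1 = 1.5 + 4 + 6 + 9 = 20.5.
Step 3: U_X = R1 - n1(n1+1)/2 = 20.5 - 4*5/2 = 20.5 - 10 = 10.5.
       U_Y = n1*n2 - U_X = 20 - 10.5 = 9.5.
Step 4: Ties are present, so use the tie-corrected normal approximation (with continuity correction) for the p-value.
Step 5: p-value = 1.000000; compare to alpha = 0.05. fail to reject H0.

U_X = 10.5, p = 1.000000, fail to reject H0 at alpha = 0.05.


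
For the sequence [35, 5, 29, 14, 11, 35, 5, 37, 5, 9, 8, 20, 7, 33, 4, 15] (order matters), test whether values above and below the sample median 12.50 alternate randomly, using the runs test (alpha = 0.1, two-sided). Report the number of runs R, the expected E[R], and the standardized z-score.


Step 1: Compute median = 12.50; label A = above, B = below.
Labels in order: ABAABABABBBABABA  (n_A = 8, n_B = 8)
Step 2: Count runs R = 13.
Step 3: Under H0 (random ordering), E[R] = 2*n_A*n_B/(n_A+n_B) + 1 = 2*8*8/16 + 1 = 9.0000.
        Var[R] = 2*n_A*n_B*(2*n_A*n_B - n_A - n_B) / ((n_A+n_B)^2 * (n_A+n_B-1)) = 14336/3840 = 3.7333.
        SD[R] = 1.9322.
Step 4: Continuity-corrected z = (R - 0.5 - E[R]) / SD[R] = (13 - 0.5 - 9.0000) / 1.9322 = 1.8114.
Step 5: Two-sided p-value via normal approximation = 2*(1 - Phi(|z|)) = 0.070076.
Step 6: alpha = 0.1. reject H0.

R = 13, z = 1.8114, p = 0.070076, reject H0.


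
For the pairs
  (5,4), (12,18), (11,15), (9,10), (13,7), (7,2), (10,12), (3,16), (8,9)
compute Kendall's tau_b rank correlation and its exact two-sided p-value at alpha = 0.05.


Step 1: Enumerate the 36 unordered pairs (i,j) with i<j and classify each by sign(x_j-x_i) * sign(y_j-y_i).
  (1,2):dx=+7,dy=+14->C; (1,3):dx=+6,dy=+11->C; (1,4):dx=+4,dy=+6->C; (1,5):dx=+8,dy=+3->C
  (1,6):dx=+2,dy=-2->D; (1,7):dx=+5,dy=+8->C; (1,8):dx=-2,dy=+12->D; (1,9):dx=+3,dy=+5->C
  (2,3):dx=-1,dy=-3->C; (2,4):dx=-3,dy=-8->C; (2,5):dx=+1,dy=-11->D; (2,6):dx=-5,dy=-16->C
  (2,7):dx=-2,dy=-6->C; (2,8):dx=-9,dy=-2->C; (2,9):dx=-4,dy=-9->C; (3,4):dx=-2,dy=-5->C
  (3,5):dx=+2,dy=-8->D; (3,6):dx=-4,dy=-13->C; (3,7):dx=-1,dy=-3->C; (3,8):dx=-8,dy=+1->D
  (3,9):dx=-3,dy=-6->C; (4,5):dx=+4,dy=-3->D; (4,6):dx=-2,dy=-8->C; (4,7):dx=+1,dy=+2->C
  (4,8):dx=-6,dy=+6->D; (4,9):dx=-1,dy=-1->C; (5,6):dx=-6,dy=-5->C; (5,7):dx=-3,dy=+5->D
  (5,8):dx=-10,dy=+9->D; (5,9):dx=-5,dy=+2->D; (6,7):dx=+3,dy=+10->C; (6,8):dx=-4,dy=+14->D
  (6,9):dx=+1,dy=+7->C; (7,8):dx=-7,dy=+4->D; (7,9):dx=-2,dy=-3->C; (8,9):dx=+5,dy=-7->D
Step 2: C = 23, D = 13, total pairs = 36.
Step 3: tau = (C - D)/(n(n-1)/2) = (23 - 13)/36 = 0.277778.
Step 4: Exact two-sided p-value (enumerate n! = 362880 permutations of y under H0): p = 0.358488.
Step 5: alpha = 0.05. fail to reject H0.

tau_b = 0.2778 (C=23, D=13), p = 0.358488, fail to reject H0.


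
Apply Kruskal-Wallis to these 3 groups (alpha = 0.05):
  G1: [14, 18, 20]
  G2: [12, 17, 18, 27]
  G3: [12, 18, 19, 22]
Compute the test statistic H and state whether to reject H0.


Step 1: Combine all N = 11 observations and assign midranks.
sorted (value, group, rank): (12,G2,1.5), (12,G3,1.5), (14,G1,3), (17,G2,4), (18,G1,6), (18,G2,6), (18,G3,6), (19,G3,8), (20,G1,9), (22,G3,10), (27,G2,11)
Step 2: Sum ranks within each group.
R_1 = 18 (n_1 = 3)
R_2 = 22.5 (n_2 = 4)
R_3 = 25.5 (n_3 = 4)
Step 3: H = 12/(N(N+1)) * sum(R_i^2/n_i) - 3(N+1)
     = 12/(11*12) * (18^2/3 + 22.5^2/4 + 25.5^2/4) - 3*12
     = 0.090909 * 397.125 - 36
     = 0.102273.
Step 4: Ties present; correction factor C = 1 - 30/(11^3 - 11) = 0.977273. Corrected H = 0.102273 / 0.977273 = 0.104651.
Step 5: Under H0, H ~ chi^2(2); p-value = 0.949020.
Step 6: alpha = 0.05. fail to reject H0.

H = 0.1047, df = 2, p = 0.949020, fail to reject H0.


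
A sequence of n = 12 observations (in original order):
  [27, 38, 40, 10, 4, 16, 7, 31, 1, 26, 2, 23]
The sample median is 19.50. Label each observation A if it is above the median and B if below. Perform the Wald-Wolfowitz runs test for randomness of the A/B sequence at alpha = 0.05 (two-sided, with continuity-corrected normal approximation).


Step 1: Compute median = 19.50; label A = above, B = below.
Labels in order: AAABBBBABABA  (n_A = 6, n_B = 6)
Step 2: Count runs R = 7.
Step 3: Under H0 (random ordering), E[R] = 2*n_A*n_B/(n_A+n_B) + 1 = 2*6*6/12 + 1 = 7.0000.
        Var[R] = 2*n_A*n_B*(2*n_A*n_B - n_A - n_B) / ((n_A+n_B)^2 * (n_A+n_B-1)) = 4320/1584 = 2.7273.
        SD[R] = 1.6514.
Step 4: R = E[R], so z = 0 with no continuity correction.
Step 5: Two-sided p-value via normal approximation = 2*(1 - Phi(|z|)) = 1.000000.
Step 6: alpha = 0.05. fail to reject H0.

R = 7, z = 0.0000, p = 1.000000, fail to reject H0.


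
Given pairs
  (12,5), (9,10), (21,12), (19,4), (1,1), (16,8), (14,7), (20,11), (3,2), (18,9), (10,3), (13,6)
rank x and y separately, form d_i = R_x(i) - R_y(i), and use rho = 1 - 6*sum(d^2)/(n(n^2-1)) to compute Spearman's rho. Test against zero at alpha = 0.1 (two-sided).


Step 1: Rank x and y separately (midranks; no ties here).
rank(x): 12->5, 9->3, 21->12, 19->10, 1->1, 16->8, 14->7, 20->11, 3->2, 18->9, 10->4, 13->6
rank(y): 5->5, 10->10, 12->12, 4->4, 1->1, 8->8, 7->7, 11->11, 2->2, 9->9, 3->3, 6->6
Step 2: d_i = R_x(i) - R_y(i); compute d_i^2.
  (5-5)^2=0, (3-10)^2=49, (12-12)^2=0, (10-4)^2=36, (1-1)^2=0, (8-8)^2=0, (7-7)^2=0, (11-11)^2=0, (2-2)^2=0, (9-9)^2=0, (4-3)^2=1, (6-6)^2=0
sum(d^2) = 86.
Step 3: rho = 1 - 6*86 / (12*(12^2 - 1)) = 1 - 516/1716 = 0.699301.
Step 4: Under H0, t = rho * sqrt((n-2)/(1-rho^2)) = 3.0936 ~ t(10).
Step 5: Two-sided p-value from the t-distribution with 10 df = 0.011374.
Step 6: alpha = 0.1. reject H0.

rho = 0.6993, p = 0.011374, reject H0 at alpha = 0.1.


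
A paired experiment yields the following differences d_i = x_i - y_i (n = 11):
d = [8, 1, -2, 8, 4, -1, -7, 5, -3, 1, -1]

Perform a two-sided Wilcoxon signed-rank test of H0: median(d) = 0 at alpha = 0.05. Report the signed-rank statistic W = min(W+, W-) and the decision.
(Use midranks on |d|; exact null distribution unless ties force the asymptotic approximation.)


Step 1: Drop any zero differences (none here) and take |d_i|.
|d| = [8, 1, 2, 8, 4, 1, 7, 5, 3, 1, 1]
Step 2: Midrank |d_i| (ties get averaged ranks).
ranks: |8|->10.5, |1|->2.5, |2|->5, |8|->10.5, |4|->7, |1|->2.5, |7|->9, |5|->8, |3|->6, |1|->2.5, |1|->2.5
Step 3: Attach original signs; sum ranks with positive sign and with negative sign.
W+ = 10.5 + 2.5 + 10.5 + 7 + 8 + 2.5 = 41
W- = 5 + 2.5 + 9 + 6 + 2.5 = 25
(Check: W+ + W- = 66 should equal n(n+1)/2 = 66.)
Step 4: Test statistic W = min(W+, W-) = 25.
Step 5: Ties in |d|, so use the tie-corrected normal approximation.
        E[W] = n(n+1)/4 = 11*12/4 = 33.
        Tie groups: |d|=1 (t=4), |d|=8 (t=2); sum(t^3 - t) = 66.
        Var[W] = n(n+1)(2n+1)/24 - sum(t^3-t)/48 = 3036/24 - 66/48 = 125.125.
        z = (W - E[W]) / sqrt(Var[W]) = (25 - 33) / 11.1859 = -0.7152.
        Two-sided p = 2*Phi(z) = 0.474495.
Step 6: alpha = 0.05. fail to reject H0.

W+ = 41, W- = 25, W = min = 25, p = 0.474495, fail to reject H0.


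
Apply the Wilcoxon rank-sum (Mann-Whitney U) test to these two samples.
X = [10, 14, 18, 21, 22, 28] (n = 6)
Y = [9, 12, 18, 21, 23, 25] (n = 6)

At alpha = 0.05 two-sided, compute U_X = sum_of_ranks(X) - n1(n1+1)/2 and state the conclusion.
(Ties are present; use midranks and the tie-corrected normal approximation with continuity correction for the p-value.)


Step 1: Combine and sort all 12 observations; assign midranks.
sorted (value, group): (9,Y), (10,X), (12,Y), (14,X), (18,X), (18,Y), (21,X), (21,Y), (22,X), (23,Y), (25,Y), (28,X)
ranks: 9->1, 10->2, 12->3, 14->4, 18->5.5, 18->5.5, 21->7.5, 21->7.5, 22->9, 23->10, 25->11, 28->12
Step 2: Rank sum for X: R1 = 2 + 4 + 5.5 + 7.5 + 9 + 12 = 40.
Step 3: U_X = R1 - n1(n1+1)/2 = 40 - 6*7/2 = 40 - 21 = 19.
       U_Y = n1*n2 - U_X = 36 - 19 = 17.
Step 4: Ties are present, so use the tie-corrected normal approximation (with continuity correction) for the p-value.
Step 5: p-value = 0.935962; compare to alpha = 0.05. fail to reject H0.

U_X = 19, p = 0.935962, fail to reject H0 at alpha = 0.05.


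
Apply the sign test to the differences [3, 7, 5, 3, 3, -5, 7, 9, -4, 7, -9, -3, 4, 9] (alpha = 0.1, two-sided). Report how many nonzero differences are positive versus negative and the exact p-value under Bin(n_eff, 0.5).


Step 1: Discard zero differences. Original n = 14; n_eff = number of nonzero differences = 14.
Nonzero differences (with sign): +3, +7, +5, +3, +3, -5, +7, +9, -4, +7, -9, -3, +4, +9
Step 2: Count signs: positive = 10, negative = 4.
Step 3: Under H0: P(positive) = 0.5, so the number of positives S ~ Bin(14, 0.5).
Step 4: Two-sided exact p-value = sum of Bin(14,0.5) probabilities at or below the observed probability = 0.179565.
Step 5: alpha = 0.1. fail to reject H0.

n_eff = 14, pos = 10, neg = 4, p = 0.179565, fail to reject H0.


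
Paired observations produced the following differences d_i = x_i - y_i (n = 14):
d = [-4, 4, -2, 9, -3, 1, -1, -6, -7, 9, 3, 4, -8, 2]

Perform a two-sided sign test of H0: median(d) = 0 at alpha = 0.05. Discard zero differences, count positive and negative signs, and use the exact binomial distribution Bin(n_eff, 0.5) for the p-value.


Step 1: Discard zero differences. Original n = 14; n_eff = number of nonzero differences = 14.
Nonzero differences (with sign): -4, +4, -2, +9, -3, +1, -1, -6, -7, +9, +3, +4, -8, +2
Step 2: Count signs: positive = 7, negative = 7.
Step 3: Under H0: P(positive) = 0.5, so the number of positives S ~ Bin(14, 0.5).
Step 4: Two-sided exact p-value = sum of Bin(14,0.5) probabilities at or below the observed probability = 1.000000.
Step 5: alpha = 0.05. fail to reject H0.

n_eff = 14, pos = 7, neg = 7, p = 1.000000, fail to reject H0.


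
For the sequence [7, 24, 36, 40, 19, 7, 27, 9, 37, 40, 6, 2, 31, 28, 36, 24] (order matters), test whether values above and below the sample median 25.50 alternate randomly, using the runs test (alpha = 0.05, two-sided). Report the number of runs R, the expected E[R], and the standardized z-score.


Step 1: Compute median = 25.50; label A = above, B = below.
Labels in order: BBAABBABAABBAAAB  (n_A = 8, n_B = 8)
Step 2: Count runs R = 9.
Step 3: Under H0 (random ordering), E[R] = 2*n_A*n_B/(n_A+n_B) + 1 = 2*8*8/16 + 1 = 9.0000.
        Var[R] = 2*n_A*n_B*(2*n_A*n_B - n_A - n_B) / ((n_A+n_B)^2 * (n_A+n_B-1)) = 14336/3840 = 3.7333.
        SD[R] = 1.9322.
Step 4: R = E[R], so z = 0 with no continuity correction.
Step 5: Two-sided p-value via normal approximation = 2*(1 - Phi(|z|)) = 1.000000.
Step 6: alpha = 0.05. fail to reject H0.

R = 9, z = 0.0000, p = 1.000000, fail to reject H0.


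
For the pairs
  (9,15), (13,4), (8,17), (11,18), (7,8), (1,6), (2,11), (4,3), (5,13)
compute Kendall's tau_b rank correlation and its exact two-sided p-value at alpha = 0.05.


Step 1: Enumerate the 36 unordered pairs (i,j) with i<j and classify each by sign(x_j-x_i) * sign(y_j-y_i).
  (1,2):dx=+4,dy=-11->D; (1,3):dx=-1,dy=+2->D; (1,4):dx=+2,dy=+3->C; (1,5):dx=-2,dy=-7->C
  (1,6):dx=-8,dy=-9->C; (1,7):dx=-7,dy=-4->C; (1,8):dx=-5,dy=-12->C; (1,9):dx=-4,dy=-2->C
  (2,3):dx=-5,dy=+13->D; (2,4):dx=-2,dy=+14->D; (2,5):dx=-6,dy=+4->D; (2,6):dx=-12,dy=+2->D
  (2,7):dx=-11,dy=+7->D; (2,8):dx=-9,dy=-1->C; (2,9):dx=-8,dy=+9->D; (3,4):dx=+3,dy=+1->C
  (3,5):dx=-1,dy=-9->C; (3,6):dx=-7,dy=-11->C; (3,7):dx=-6,dy=-6->C; (3,8):dx=-4,dy=-14->C
  (3,9):dx=-3,dy=-4->C; (4,5):dx=-4,dy=-10->C; (4,6):dx=-10,dy=-12->C; (4,7):dx=-9,dy=-7->C
  (4,8):dx=-7,dy=-15->C; (4,9):dx=-6,dy=-5->C; (5,6):dx=-6,dy=-2->C; (5,7):dx=-5,dy=+3->D
  (5,8):dx=-3,dy=-5->C; (5,9):dx=-2,dy=+5->D; (6,7):dx=+1,dy=+5->C; (6,8):dx=+3,dy=-3->D
  (6,9):dx=+4,dy=+7->C; (7,8):dx=+2,dy=-8->D; (7,9):dx=+3,dy=+2->C; (8,9):dx=+1,dy=+10->C
Step 2: C = 24, D = 12, total pairs = 36.
Step 3: tau = (C - D)/(n(n-1)/2) = (24 - 12)/36 = 0.333333.
Step 4: Exact two-sided p-value (enumerate n! = 362880 permutations of y under H0): p = 0.259518.
Step 5: alpha = 0.05. fail to reject H0.

tau_b = 0.3333 (C=24, D=12), p = 0.259518, fail to reject H0.


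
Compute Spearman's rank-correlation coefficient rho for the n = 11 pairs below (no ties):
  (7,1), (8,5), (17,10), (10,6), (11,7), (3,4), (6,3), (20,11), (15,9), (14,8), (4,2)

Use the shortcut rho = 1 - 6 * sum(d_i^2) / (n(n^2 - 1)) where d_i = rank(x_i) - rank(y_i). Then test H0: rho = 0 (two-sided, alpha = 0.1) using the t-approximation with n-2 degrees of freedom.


Step 1: Rank x and y separately (midranks; no ties here).
rank(x): 7->4, 8->5, 17->10, 10->6, 11->7, 3->1, 6->3, 20->11, 15->9, 14->8, 4->2
rank(y): 1->1, 5->5, 10->10, 6->6, 7->7, 4->4, 3->3, 11->11, 9->9, 8->8, 2->2
Step 2: d_i = R_x(i) - R_y(i); compute d_i^2.
  (4-1)^2=9, (5-5)^2=0, (10-10)^2=0, (6-6)^2=0, (7-7)^2=0, (1-4)^2=9, (3-3)^2=0, (11-11)^2=0, (9-9)^2=0, (8-8)^2=0, (2-2)^2=0
sum(d^2) = 18.
Step 3: rho = 1 - 6*18 / (11*(11^2 - 1)) = 1 - 108/1320 = 0.918182.
Step 4: Under H0, t = rho * sqrt((n-2)/(1-rho^2)) = 6.9531 ~ t(9).
Step 5: Two-sided p-value from the t-distribution with 9 df = 0.000067.
Step 6: alpha = 0.1. reject H0.

rho = 0.9182, p = 0.000067, reject H0 at alpha = 0.1.


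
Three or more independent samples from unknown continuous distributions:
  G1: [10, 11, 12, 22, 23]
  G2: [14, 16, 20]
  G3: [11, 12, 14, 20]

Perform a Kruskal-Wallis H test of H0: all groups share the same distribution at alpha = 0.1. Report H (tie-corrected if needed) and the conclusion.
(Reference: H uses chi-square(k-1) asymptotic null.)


Step 1: Combine all N = 12 observations and assign midranks.
sorted (value, group, rank): (10,G1,1), (11,G1,2.5), (11,G3,2.5), (12,G1,4.5), (12,G3,4.5), (14,G2,6.5), (14,G3,6.5), (16,G2,8), (20,G2,9.5), (20,G3,9.5), (22,G1,11), (23,G1,12)
Step 2: Sum ranks within each group.
R_1 = 31 (n_1 = 5)
R_2 = 24 (n_2 = 3)
R_3 = 23 (n_3 = 4)
Step 3: H = 12/(N(N+1)) * sum(R_i^2/n_i) - 3(N+1)
     = 12/(12*13) * (31^2/5 + 24^2/3 + 23^2/4) - 3*13
     = 0.076923 * 516.45 - 39
     = 0.726923.
Step 4: Ties present; correction factor C = 1 - 24/(12^3 - 12) = 0.986014. Corrected H = 0.726923 / 0.986014 = 0.737234.
Step 5: Under H0, H ~ chi^2(2); p-value = 0.691690.
Step 6: alpha = 0.1. fail to reject H0.

H = 0.7372, df = 2, p = 0.691690, fail to reject H0.


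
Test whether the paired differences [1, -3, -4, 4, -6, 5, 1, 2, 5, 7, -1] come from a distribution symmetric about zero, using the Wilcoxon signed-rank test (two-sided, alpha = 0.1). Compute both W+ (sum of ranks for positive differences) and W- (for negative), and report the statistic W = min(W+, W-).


Step 1: Drop any zero differences (none here) and take |d_i|.
|d| = [1, 3, 4, 4, 6, 5, 1, 2, 5, 7, 1]
Step 2: Midrank |d_i| (ties get averaged ranks).
ranks: |1|->2, |3|->5, |4|->6.5, |4|->6.5, |6|->10, |5|->8.5, |1|->2, |2|->4, |5|->8.5, |7|->11, |1|->2
Step 3: Attach original signs; sum ranks with positive sign and with negative sign.
W+ = 2 + 6.5 + 8.5 + 2 + 4 + 8.5 + 11 = 42.5
W- = 5 + 6.5 + 10 + 2 = 23.5
(Check: W+ + W- = 66 should equal n(n+1)/2 = 66.)
Step 4: Test statistic W = min(W+, W-) = 23.5.
Step 5: Ties in |d|, so use the tie-corrected normal approximation.
        E[W] = n(n+1)/4 = 11*12/4 = 33.
        Tie groups: |d|=1 (t=3), |d|=4 (t=2), |d|=5 (t=2); sum(t^3 - t) = 36.
        Var[W] = n(n+1)(2n+1)/24 - sum(t^3-t)/48 = 3036/24 - 36/48 = 125.75.
        z = (W - E[W]) / sqrt(Var[W]) = (23.5 - 33) / 11.2138 = -0.8472.
        Two-sided p = 2*Phi(z) = 0.396901.
Step 6: alpha = 0.1. fail to reject H0.

W+ = 42.5, W- = 23.5, W = min = 23.5, p = 0.396901, fail to reject H0.


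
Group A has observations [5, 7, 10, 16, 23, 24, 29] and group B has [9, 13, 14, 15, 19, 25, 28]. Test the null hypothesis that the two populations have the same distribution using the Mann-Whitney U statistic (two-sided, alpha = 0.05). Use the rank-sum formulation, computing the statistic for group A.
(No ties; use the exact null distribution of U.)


Step 1: Combine and sort all 14 observations; assign midranks.
sorted (value, group): (5,X), (7,X), (9,Y), (10,X), (13,Y), (14,Y), (15,Y), (16,X), (19,Y), (23,X), (24,X), (25,Y), (28,Y), (29,X)
ranks: 5->1, 7->2, 9->3, 10->4, 13->5, 14->6, 15->7, 16->8, 19->9, 23->10, 24->11, 25->12, 28->13, 29->14
Step 2: Rank sum for X: R1 = 1 + 2 + 4 + 8 + 10 + 11 + 14 = 50.
Step 3: U_X = R1 - n1(n1+1)/2 = 50 - 7*8/2 = 50 - 28 = 22.
       U_Y = n1*n2 - U_X = 49 - 22 = 27.
Step 4: No ties, so the exact null distribution of U (based on enumerating the C(14,7) = 3432 equally likely rank assignments) gives the two-sided p-value.
Step 5: p-value = 0.804779; compare to alpha = 0.05. fail to reject H0.

U_X = 22, p = 0.804779, fail to reject H0 at alpha = 0.05.


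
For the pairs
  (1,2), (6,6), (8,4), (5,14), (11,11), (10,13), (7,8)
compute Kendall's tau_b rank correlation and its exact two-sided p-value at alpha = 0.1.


Step 1: Enumerate the 21 unordered pairs (i,j) with i<j and classify each by sign(x_j-x_i) * sign(y_j-y_i).
  (1,2):dx=+5,dy=+4->C; (1,3):dx=+7,dy=+2->C; (1,4):dx=+4,dy=+12->C; (1,5):dx=+10,dy=+9->C
  (1,6):dx=+9,dy=+11->C; (1,7):dx=+6,dy=+6->C; (2,3):dx=+2,dy=-2->D; (2,4):dx=-1,dy=+8->D
  (2,5):dx=+5,dy=+5->C; (2,6):dx=+4,dy=+7->C; (2,7):dx=+1,dy=+2->C; (3,4):dx=-3,dy=+10->D
  (3,5):dx=+3,dy=+7->C; (3,6):dx=+2,dy=+9->C; (3,7):dx=-1,dy=+4->D; (4,5):dx=+6,dy=-3->D
  (4,6):dx=+5,dy=-1->D; (4,7):dx=+2,dy=-6->D; (5,6):dx=-1,dy=+2->D; (5,7):dx=-4,dy=-3->C
  (6,7):dx=-3,dy=-5->C
Step 2: C = 13, D = 8, total pairs = 21.
Step 3: tau = (C - D)/(n(n-1)/2) = (13 - 8)/21 = 0.238095.
Step 4: Exact two-sided p-value (enumerate n! = 5040 permutations of y under H0): p = 0.561905.
Step 5: alpha = 0.1. fail to reject H0.

tau_b = 0.2381 (C=13, D=8), p = 0.561905, fail to reject H0.


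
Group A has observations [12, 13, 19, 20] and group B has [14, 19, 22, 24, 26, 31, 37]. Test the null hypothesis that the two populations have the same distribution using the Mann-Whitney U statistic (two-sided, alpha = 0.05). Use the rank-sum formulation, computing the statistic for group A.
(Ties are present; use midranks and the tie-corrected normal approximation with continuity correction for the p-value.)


Step 1: Combine and sort all 11 observations; assign midranks.
sorted (value, group): (12,X), (13,X), (14,Y), (19,X), (19,Y), (20,X), (22,Y), (24,Y), (26,Y), (31,Y), (37,Y)
ranks: 12->1, 13->2, 14->3, 19->4.5, 19->4.5, 20->6, 22->7, 24->8, 26->9, 31->10, 37->11
Step 2: Rank sum for X: R1 = 1 + 2 + 4.5 + 6 = 13.5.
Step 3: U_X = R1 - n1(n1+1)/2 = 13.5 - 4*5/2 = 13.5 - 10 = 3.5.
       U_Y = n1*n2 - U_X = 28 - 3.5 = 24.5.
Step 4: Ties are present, so use the tie-corrected normal approximation (with continuity correction) for the p-value.
Step 5: p-value = 0.058207; compare to alpha = 0.05. fail to reject H0.

U_X = 3.5, p = 0.058207, fail to reject H0 at alpha = 0.05.


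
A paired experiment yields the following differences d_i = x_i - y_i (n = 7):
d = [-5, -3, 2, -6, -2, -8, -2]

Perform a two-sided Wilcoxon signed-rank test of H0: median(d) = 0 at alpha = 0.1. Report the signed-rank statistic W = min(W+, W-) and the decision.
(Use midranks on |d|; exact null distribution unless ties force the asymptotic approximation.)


Step 1: Drop any zero differences (none here) and take |d_i|.
|d| = [5, 3, 2, 6, 2, 8, 2]
Step 2: Midrank |d_i| (ties get averaged ranks).
ranks: |5|->5, |3|->4, |2|->2, |6|->6, |2|->2, |8|->7, |2|->2
Step 3: Attach original signs; sum ranks with positive sign and with negative sign.
W+ = 2 = 2
W- = 5 + 4 + 6 + 2 + 7 + 2 = 26
(Check: W+ + W- = 28 should equal n(n+1)/2 = 28.)
Step 4: Test statistic W = min(W+, W-) = 2.
Step 5: Ties in |d|, so use the tie-corrected normal approximation.
        E[W] = n(n+1)/4 = 7*8/4 = 14.
        Tie groups: |d|=2 (t=3); sum(t^3 - t) = 24.
        Var[W] = n(n+1)(2n+1)/24 - sum(t^3-t)/48 = 840/24 - 24/48 = 34.5.
        z = (W - E[W]) / sqrt(Var[W]) = (2 - 14) / 5.8737 = -2.0430.
        Two-sided p = 2*Phi(z) = 0.041051.
Step 6: alpha = 0.1. reject H0.

W+ = 2, W- = 26, W = min = 2, p = 0.041051, reject H0.


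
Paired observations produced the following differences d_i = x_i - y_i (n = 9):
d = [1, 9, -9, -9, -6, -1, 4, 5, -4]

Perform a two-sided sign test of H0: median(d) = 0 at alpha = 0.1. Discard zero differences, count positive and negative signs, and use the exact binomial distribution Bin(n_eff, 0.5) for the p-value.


Step 1: Discard zero differences. Original n = 9; n_eff = number of nonzero differences = 9.
Nonzero differences (with sign): +1, +9, -9, -9, -6, -1, +4, +5, -4
Step 2: Count signs: positive = 4, negative = 5.
Step 3: Under H0: P(positive) = 0.5, so the number of positives S ~ Bin(9, 0.5).
Step 4: Two-sided exact p-value = sum of Bin(9,0.5) probabilities at or below the observed probability = 1.000000.
Step 5: alpha = 0.1. fail to reject H0.

n_eff = 9, pos = 4, neg = 5, p = 1.000000, fail to reject H0.


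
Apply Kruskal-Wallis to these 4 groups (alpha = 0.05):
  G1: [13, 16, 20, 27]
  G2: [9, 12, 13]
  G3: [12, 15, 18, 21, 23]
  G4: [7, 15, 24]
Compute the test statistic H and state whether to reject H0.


Step 1: Combine all N = 15 observations and assign midranks.
sorted (value, group, rank): (7,G4,1), (9,G2,2), (12,G2,3.5), (12,G3,3.5), (13,G1,5.5), (13,G2,5.5), (15,G3,7.5), (15,G4,7.5), (16,G1,9), (18,G3,10), (20,G1,11), (21,G3,12), (23,G3,13), (24,G4,14), (27,G1,15)
Step 2: Sum ranks within each group.
R_1 = 40.5 (n_1 = 4)
R_2 = 11 (n_2 = 3)
R_3 = 46 (n_3 = 5)
R_4 = 22.5 (n_4 = 3)
Step 3: H = 12/(N(N+1)) * sum(R_i^2/n_i) - 3(N+1)
     = 12/(15*16) * (40.5^2/4 + 11^2/3 + 46^2/5 + 22.5^2/3) - 3*16
     = 0.050000 * 1042.35 - 48
     = 4.117292.
Step 4: Ties present; correction factor C = 1 - 18/(15^3 - 15) = 0.994643. Corrected H = 4.117292 / 0.994643 = 4.139467.
Step 5: Under H0, H ~ chi^2(3); p-value = 0.246793.
Step 6: alpha = 0.05. fail to reject H0.

H = 4.1395, df = 3, p = 0.246793, fail to reject H0.


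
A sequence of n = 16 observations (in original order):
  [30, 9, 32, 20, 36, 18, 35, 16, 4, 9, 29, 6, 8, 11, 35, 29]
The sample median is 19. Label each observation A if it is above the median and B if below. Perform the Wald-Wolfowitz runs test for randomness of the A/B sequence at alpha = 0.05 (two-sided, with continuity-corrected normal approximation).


Step 1: Compute median = 19; label A = above, B = below.
Labels in order: ABAAABABBBABBBAA  (n_A = 8, n_B = 8)
Step 2: Count runs R = 9.
Step 3: Under H0 (random ordering), E[R] = 2*n_A*n_B/(n_A+n_B) + 1 = 2*8*8/16 + 1 = 9.0000.
        Var[R] = 2*n_A*n_B*(2*n_A*n_B - n_A - n_B) / ((n_A+n_B)^2 * (n_A+n_B-1)) = 14336/3840 = 3.7333.
        SD[R] = 1.9322.
Step 4: R = E[R], so z = 0 with no continuity correction.
Step 5: Two-sided p-value via normal approximation = 2*(1 - Phi(|z|)) = 1.000000.
Step 6: alpha = 0.05. fail to reject H0.

R = 9, z = 0.0000, p = 1.000000, fail to reject H0.


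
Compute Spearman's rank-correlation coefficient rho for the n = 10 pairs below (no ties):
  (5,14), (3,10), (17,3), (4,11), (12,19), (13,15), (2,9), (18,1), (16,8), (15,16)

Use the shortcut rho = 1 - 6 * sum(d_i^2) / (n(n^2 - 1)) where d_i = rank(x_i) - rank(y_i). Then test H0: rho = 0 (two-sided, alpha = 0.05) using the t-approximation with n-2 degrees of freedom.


Step 1: Rank x and y separately (midranks; no ties here).
rank(x): 5->4, 3->2, 17->9, 4->3, 12->5, 13->6, 2->1, 18->10, 16->8, 15->7
rank(y): 14->7, 10->5, 3->2, 11->6, 19->10, 15->8, 9->4, 1->1, 8->3, 16->9
Step 2: d_i = R_x(i) - R_y(i); compute d_i^2.
  (4-7)^2=9, (2-5)^2=9, (9-2)^2=49, (3-6)^2=9, (5-10)^2=25, (6-8)^2=4, (1-4)^2=9, (10-1)^2=81, (8-3)^2=25, (7-9)^2=4
sum(d^2) = 224.
Step 3: rho = 1 - 6*224 / (10*(10^2 - 1)) = 1 - 1344/990 = -0.357576.
Step 4: Under H0, t = rho * sqrt((n-2)/(1-rho^2)) = -1.0830 ~ t(8).
Step 5: Two-sided p-value from the t-distribution with 8 df = 0.310376.
Step 6: alpha = 0.05. fail to reject H0.

rho = -0.3576, p = 0.310376, fail to reject H0 at alpha = 0.05.


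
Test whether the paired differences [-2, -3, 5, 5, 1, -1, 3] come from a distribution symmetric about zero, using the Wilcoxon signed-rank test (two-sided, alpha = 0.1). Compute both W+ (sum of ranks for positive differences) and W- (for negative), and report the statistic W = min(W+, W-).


Step 1: Drop any zero differences (none here) and take |d_i|.
|d| = [2, 3, 5, 5, 1, 1, 3]
Step 2: Midrank |d_i| (ties get averaged ranks).
ranks: |2|->3, |3|->4.5, |5|->6.5, |5|->6.5, |1|->1.5, |1|->1.5, |3|->4.5
Step 3: Attach original signs; sum ranks with positive sign and with negative sign.
W+ = 6.5 + 6.5 + 1.5 + 4.5 = 19
W- = 3 + 4.5 + 1.5 = 9
(Check: W+ + W- = 28 should equal n(n+1)/2 = 28.)
Step 4: Test statistic W = min(W+, W-) = 9.
Step 5: Ties in |d|, so use the tie-corrected normal approximation.
        E[W] = n(n+1)/4 = 7*8/4 = 14.
        Tie groups: |d|=1 (t=2), |d|=3 (t=2), |d|=5 (t=2); sum(t^3 - t) = 18.
        Var[W] = n(n+1)(2n+1)/24 - sum(t^3-t)/48 = 840/24 - 18/48 = 34.625.
        z = (W - E[W]) / sqrt(Var[W]) = (9 - 14) / 5.8843 = -0.8497.
        Two-sided p = 2*Phi(z) = 0.395482.
Step 6: alpha = 0.1. fail to reject H0.

W+ = 19, W- = 9, W = min = 9, p = 0.395482, fail to reject H0.


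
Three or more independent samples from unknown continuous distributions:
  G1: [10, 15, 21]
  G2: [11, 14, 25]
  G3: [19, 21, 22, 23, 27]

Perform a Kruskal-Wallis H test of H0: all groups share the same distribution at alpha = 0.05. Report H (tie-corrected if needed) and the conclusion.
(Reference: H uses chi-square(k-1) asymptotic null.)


Step 1: Combine all N = 11 observations and assign midranks.
sorted (value, group, rank): (10,G1,1), (11,G2,2), (14,G2,3), (15,G1,4), (19,G3,5), (21,G1,6.5), (21,G3,6.5), (22,G3,8), (23,G3,9), (25,G2,10), (27,G3,11)
Step 2: Sum ranks within each group.
R_1 = 11.5 (n_1 = 3)
R_2 = 15 (n_2 = 3)
R_3 = 39.5 (n_3 = 5)
Step 3: H = 12/(N(N+1)) * sum(R_i^2/n_i) - 3(N+1)
     = 12/(11*12) * (11.5^2/3 + 15^2/3 + 39.5^2/5) - 3*12
     = 0.090909 * 431.133 - 36
     = 3.193939.
Step 4: Ties present; correction factor C = 1 - 6/(11^3 - 11) = 0.995455. Corrected H = 3.193939 / 0.995455 = 3.208524.
Step 5: Under H0, H ~ chi^2(2); p-value = 0.201038.
Step 6: alpha = 0.05. fail to reject H0.

H = 3.2085, df = 2, p = 0.201038, fail to reject H0.
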